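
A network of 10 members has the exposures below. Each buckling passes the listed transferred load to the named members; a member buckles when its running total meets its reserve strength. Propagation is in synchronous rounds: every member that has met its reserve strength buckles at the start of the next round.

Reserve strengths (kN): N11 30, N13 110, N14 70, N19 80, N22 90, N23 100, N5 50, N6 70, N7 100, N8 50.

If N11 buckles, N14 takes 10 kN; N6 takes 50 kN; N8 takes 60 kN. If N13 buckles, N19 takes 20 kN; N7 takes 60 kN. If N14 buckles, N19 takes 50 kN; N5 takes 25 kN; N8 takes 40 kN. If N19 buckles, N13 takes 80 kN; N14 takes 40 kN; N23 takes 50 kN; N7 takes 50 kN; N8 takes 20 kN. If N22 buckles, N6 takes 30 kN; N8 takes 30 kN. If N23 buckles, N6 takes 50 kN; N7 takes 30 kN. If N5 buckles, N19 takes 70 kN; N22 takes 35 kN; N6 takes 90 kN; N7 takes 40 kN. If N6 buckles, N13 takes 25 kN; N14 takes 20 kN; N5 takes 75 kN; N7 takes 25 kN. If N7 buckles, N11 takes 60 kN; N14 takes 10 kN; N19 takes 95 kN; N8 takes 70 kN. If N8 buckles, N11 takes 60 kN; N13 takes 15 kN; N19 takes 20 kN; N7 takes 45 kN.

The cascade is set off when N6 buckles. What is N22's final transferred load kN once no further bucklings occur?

35

Round 1 — N6 buckles (initial).
  N13: +25 → 25 < 110
  N14: +20 → 20 < 70
  N5: +75 → 75 ≥ 50
  N7: +25 → 25 < 100
Round 2 — N5 buckles.
  N19: +70 → 70 < 80
  N22: +35 → 35 < 90
  N7: +40 → 65 < 100
No further bucklings.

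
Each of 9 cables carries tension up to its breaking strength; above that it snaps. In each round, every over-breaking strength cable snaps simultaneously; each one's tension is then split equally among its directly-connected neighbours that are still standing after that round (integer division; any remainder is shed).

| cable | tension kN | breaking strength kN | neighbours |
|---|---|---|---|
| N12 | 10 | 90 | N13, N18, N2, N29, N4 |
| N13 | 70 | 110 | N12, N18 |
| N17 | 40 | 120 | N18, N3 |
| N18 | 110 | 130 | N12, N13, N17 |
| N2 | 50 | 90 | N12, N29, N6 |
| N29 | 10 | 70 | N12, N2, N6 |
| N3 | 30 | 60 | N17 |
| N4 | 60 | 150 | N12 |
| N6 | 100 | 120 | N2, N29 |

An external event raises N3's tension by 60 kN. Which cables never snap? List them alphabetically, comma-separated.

N4

Round 1 — N3 at 90 > 60. N3 snaps.
  N3 sheds 90 kN to N17: 90 each.
    N17: 40+90 = 130 > 120
Round 2 — N17 snaps.
  N17 sheds 130 kN to N18: 130 each.
    N18: 110+130 = 240 > 130
Round 3 — N18 snaps.
  N18 sheds 240 kN to N12, N13: 120 each.
    N12: 10+120 = 130 > 90
    N13: 70+120 = 190 > 110
Round 4 — N12, N13 snap.
  N12 sheds 130 kN to N2, N29, N4: 43 each (1 lost).
    N2: 50+43 = 93 > 90
    N29: 10+43 = 53 ≤ 70
    N4: 60+43 = 103 ≤ 150
  N13 sheds 190 kN: no online neighbours, lost.
Round 5 — N2 snaps.
  N2 sheds 93 kN to N29, N6: 46 each (1 lost).
    N29: 53+46 = 99 > 70
    N6: 100+46 = 146 > 120
Round 6 — N29, N6 snap.
  N29 sheds 99 kN: no online neighbours, lost.
  N6 sheds 146 kN: no online neighbours, lost.
No further breaks.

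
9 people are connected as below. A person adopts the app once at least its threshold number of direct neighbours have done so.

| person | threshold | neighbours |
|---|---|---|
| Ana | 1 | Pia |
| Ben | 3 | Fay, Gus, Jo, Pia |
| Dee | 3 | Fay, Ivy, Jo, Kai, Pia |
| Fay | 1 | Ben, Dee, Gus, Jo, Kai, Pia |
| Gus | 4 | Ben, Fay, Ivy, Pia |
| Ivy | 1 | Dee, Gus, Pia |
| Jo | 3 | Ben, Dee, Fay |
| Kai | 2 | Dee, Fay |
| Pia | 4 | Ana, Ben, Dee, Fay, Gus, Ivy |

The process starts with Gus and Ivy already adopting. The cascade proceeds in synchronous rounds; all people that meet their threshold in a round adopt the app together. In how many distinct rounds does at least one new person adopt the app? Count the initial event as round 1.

2

Round 1 — Gus, Ivy adopt the app (initial).
Round 2 — checking thresholds:
  Ben: 1 of 4 neighbours < 3, below threshold.
  Dee: 1 of 5 neighbours < 3, below threshold.
  Fay: 1 of 6 neighbours ≥ 1, adopts the app.
  Pia: 2 of 6 neighbours < 4, below threshold.
Round 3 — no new adoptions; cascade stops.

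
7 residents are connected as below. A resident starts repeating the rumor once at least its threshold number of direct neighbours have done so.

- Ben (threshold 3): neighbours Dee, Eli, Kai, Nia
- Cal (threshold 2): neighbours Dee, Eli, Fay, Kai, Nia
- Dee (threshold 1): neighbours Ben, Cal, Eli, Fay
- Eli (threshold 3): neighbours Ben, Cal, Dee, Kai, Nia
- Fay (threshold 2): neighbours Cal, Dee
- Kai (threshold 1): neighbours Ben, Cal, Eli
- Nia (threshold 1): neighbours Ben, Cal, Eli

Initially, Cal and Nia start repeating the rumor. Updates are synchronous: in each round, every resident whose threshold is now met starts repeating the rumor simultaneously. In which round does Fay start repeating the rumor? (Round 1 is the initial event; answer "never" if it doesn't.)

3

Round 1 — Cal, Nia start repeating the rumor (initial).
Round 2 — checking thresholds:
  Ben: 1 of 4 neighbours < 3, holds.
  Dee: 1 of 4 neighbours ≥ 1, starts repeating the rumor.
  Eli: 2 of 5 neighbours < 3, holds.
  Fay: 1 of 2 neighbours < 2, holds.
  Kai: 1 of 3 neighbours ≥ 1, starts repeating the rumor.
Round 3 — checking thresholds:
  Ben: 3 of 4 neighbours ≥ 3, starts repeating the rumor.
  Eli: 4 of 5 neighbours ≥ 3, starts repeating the rumor.
  Fay: 2 of 2 neighbours ≥ 2, starts repeating the rumor.
Round 4 — no new spreads; cascade stops.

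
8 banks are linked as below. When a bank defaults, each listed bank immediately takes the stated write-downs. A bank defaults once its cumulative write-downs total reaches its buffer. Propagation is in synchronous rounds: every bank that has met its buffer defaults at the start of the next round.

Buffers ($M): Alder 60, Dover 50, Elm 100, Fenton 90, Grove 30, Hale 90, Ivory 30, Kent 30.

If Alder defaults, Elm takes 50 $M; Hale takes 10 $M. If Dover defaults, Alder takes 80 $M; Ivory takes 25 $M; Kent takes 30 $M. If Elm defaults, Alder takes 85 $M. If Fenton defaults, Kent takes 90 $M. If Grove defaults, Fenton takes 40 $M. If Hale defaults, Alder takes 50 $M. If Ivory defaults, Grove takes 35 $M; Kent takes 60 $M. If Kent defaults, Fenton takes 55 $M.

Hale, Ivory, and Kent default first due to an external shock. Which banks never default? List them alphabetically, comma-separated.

Alder, Dover, Elm

Round 1 — Hale, Ivory, Kent default (initial).
  Alder: +50 → 50 < 60
  Fenton: +55 → 55 < 90
  Grove: +35 → 35 ≥ 30
Round 2 — Grove defaults.
  Fenton: +40 → 95 ≥ 90
Round 3 — Fenton defaults.
No further defaults.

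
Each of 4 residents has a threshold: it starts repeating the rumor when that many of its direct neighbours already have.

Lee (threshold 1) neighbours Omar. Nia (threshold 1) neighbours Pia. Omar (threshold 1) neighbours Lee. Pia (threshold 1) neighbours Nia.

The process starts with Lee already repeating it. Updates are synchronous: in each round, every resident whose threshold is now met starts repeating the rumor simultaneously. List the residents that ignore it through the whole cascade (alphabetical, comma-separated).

Nia, Pia

Round 1 — Lee starts repeating the rumor (initial).
Round 2 — checking thresholds:
  Omar: 1 of 1 neighbours ≥ 1, starts repeating the rumor.
Round 3 — no new spreads; cascade stops.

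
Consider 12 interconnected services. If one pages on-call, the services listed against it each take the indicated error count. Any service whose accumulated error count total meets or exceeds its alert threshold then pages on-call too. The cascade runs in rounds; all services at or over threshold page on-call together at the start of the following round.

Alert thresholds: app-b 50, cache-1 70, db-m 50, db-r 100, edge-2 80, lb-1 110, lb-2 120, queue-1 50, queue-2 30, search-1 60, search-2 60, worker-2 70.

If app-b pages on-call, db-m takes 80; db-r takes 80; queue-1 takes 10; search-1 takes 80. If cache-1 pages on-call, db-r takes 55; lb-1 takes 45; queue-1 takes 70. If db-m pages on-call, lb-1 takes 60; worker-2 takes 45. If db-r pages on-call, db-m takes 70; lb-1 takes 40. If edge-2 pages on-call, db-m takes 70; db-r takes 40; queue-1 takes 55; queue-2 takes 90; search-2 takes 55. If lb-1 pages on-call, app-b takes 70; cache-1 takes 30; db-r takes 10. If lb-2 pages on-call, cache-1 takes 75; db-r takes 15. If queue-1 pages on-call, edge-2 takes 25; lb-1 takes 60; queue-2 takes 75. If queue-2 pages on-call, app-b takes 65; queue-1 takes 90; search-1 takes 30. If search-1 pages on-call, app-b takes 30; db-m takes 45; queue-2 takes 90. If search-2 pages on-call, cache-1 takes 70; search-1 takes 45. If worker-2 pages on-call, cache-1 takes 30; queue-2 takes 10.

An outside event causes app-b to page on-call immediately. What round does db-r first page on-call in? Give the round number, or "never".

Round 1 — app-b pages on-call (initial).
  db-m: +80 → 80 ≥ 50
  db-r: +80 → 80 < 100
  queue-1: +10 → 10 < 50
  search-1: +80 → 80 ≥ 60
Round 2 — db-m, search-1 page on-call.
  lb-1: +60 → 60 < 110
  queue-2: +90 → 90 ≥ 30
  worker-2: +45 → 45 < 70
Round 3 — queue-2 pages on-call.
  queue-1: +90 → 100 ≥ 50
Round 4 — queue-1 pages on-call.
  edge-2: +25 → 25 < 80
  lb-1: +60 → 120 ≥ 110
Round 5 — lb-1 pages on-call.
  cache-1: +30 → 30 < 70
  db-r: +10 → 90 < 100
No further pages.

never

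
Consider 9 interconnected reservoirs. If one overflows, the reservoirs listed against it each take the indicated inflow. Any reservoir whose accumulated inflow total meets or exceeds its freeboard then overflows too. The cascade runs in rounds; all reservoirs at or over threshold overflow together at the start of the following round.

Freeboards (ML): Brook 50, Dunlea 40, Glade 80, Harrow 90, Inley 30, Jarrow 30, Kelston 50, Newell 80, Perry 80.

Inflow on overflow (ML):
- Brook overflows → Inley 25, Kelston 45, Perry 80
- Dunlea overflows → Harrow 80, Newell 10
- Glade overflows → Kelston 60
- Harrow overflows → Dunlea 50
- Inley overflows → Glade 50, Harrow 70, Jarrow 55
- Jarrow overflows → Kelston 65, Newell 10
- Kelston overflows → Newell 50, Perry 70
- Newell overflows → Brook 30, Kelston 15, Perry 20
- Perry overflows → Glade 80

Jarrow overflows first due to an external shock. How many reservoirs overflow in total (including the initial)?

2

Round 1 — Jarrow overflows (initial).
  Kelston: +65 → 65 ≥ 50
  Newell: +10 → 10 < 80
Round 2 — Kelston overflows.
  Newell: +50 → 60 < 80
  Perry: +70 → 70 < 80
No further overflows.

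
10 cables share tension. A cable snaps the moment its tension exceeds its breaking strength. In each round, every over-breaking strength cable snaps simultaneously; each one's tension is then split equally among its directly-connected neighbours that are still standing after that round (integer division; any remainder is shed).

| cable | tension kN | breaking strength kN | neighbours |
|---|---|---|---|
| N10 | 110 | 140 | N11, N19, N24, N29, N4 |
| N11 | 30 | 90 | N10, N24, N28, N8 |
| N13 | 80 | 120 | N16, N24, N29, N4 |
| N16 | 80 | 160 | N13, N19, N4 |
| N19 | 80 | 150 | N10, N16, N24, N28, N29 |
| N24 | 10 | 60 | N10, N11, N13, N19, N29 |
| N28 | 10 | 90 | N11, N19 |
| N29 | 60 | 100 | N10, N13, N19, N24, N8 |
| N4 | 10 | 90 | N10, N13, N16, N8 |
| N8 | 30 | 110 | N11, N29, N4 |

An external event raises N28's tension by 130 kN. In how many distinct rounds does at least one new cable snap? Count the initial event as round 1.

6

Round 1 — N28 at 140 > 90. N28 snaps.
  N28 sheds 140 kN to N11, N19: 70 each.
    N11: 30+70 = 100 > 90
    N19: 80+70 = 150 ≤ 150
Round 2 — N11 snaps.
  N11 sheds 100 kN to N10, N24, N8: 33 each (1 lost).
    N10: 110+33 = 143 > 140
    N24: 10+33 = 43 ≤ 60
    N8: 30+33 = 63 ≤ 110
Round 3 — N10 snaps.
  N10 sheds 143 kN to N19, N24, N29, N4: 35 each (3 lost).
    N19: 150+35 = 185 > 150
    N24: 43+35 = 78 > 60
    N29: 60+35 = 95 ≤ 100
    N4: 10+35 = 45 ≤ 90
Round 4 — N19, N24 snap.
  N19 sheds 185 kN to N16, N29: 92 each (1 lost).
    N16: 80+92 = 172 > 160
    N29: 95+92 = 187 > 100
  N24 sheds 78 kN to N13, N29: 39 each.
    N13: 80+39 = 119 ≤ 120
    N29: 187+39 = 226 > 100
Round 5 — N16, N29 snap.
  N16 sheds 172 kN to N13, N4: 86 each.
    N13: 119+86 = 205 > 120
    N4: 45+86 = 131 > 90
  N29 sheds 226 kN to N13, N8: 113 each.
    N13: 205+113 = 318 > 120
    N8: 63+113 = 176 > 110
Round 6 — N13, N4, N8 snap.
  N13 sheds 318 kN: no online neighbours, lost.
  N4 sheds 131 kN: no online neighbours, lost.
  N8 sheds 176 kN: no online neighbours, lost.
No further breaks.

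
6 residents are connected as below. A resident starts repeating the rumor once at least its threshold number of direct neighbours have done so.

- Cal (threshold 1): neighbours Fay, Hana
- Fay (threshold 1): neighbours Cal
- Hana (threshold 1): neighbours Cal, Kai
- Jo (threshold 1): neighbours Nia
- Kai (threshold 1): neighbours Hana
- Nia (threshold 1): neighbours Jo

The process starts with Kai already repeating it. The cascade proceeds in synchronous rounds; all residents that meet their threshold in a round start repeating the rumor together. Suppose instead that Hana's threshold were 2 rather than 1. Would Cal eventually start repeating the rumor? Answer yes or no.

With Hana's threshold at 2:
Round 1 — Kai starts repeating the rumor (initial).
Round 2 — no new spreads; cascade stops.

no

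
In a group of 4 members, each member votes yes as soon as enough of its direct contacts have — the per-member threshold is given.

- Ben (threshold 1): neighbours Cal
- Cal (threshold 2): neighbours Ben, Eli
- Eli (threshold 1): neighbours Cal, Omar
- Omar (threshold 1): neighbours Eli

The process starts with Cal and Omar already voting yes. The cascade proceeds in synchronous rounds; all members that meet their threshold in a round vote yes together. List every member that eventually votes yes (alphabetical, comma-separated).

Round 1 — Cal, Omar vote yes (initial).
Round 2 — checking thresholds:
  Ben: 1 of 1 neighbours ≥ 1, votes yes.
  Eli: 2 of 2 neighbours ≥ 1, votes yes.
Round 3 — no new yes votes; cascade stops.

Ben, Cal, Eli, Omar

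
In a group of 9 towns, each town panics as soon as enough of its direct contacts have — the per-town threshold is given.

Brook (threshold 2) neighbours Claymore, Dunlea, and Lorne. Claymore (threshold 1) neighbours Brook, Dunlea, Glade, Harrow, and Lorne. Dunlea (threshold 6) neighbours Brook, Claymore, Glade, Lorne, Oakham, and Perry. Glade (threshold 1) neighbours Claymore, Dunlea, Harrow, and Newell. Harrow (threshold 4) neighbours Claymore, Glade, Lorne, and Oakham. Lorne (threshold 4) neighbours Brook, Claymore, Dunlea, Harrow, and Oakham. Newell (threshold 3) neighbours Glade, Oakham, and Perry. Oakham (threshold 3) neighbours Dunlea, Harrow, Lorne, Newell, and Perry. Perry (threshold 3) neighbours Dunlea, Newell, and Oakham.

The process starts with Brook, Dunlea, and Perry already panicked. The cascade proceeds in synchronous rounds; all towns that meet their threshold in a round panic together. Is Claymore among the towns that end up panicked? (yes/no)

Round 1 — Brook, Dunlea, Perry panic (initial).
Round 2 — checking thresholds:
  Claymore: 2 of 5 neighbours ≥ 1, panics.
  Glade: 1 of 4 neighbours ≥ 1, panics.
  Lorne: 2 of 5 neighbours < 4, holds.
  Newell: 1 of 3 neighbours < 3, holds.
  Oakham: 2 of 5 neighbours < 3, holds.
Round 3 — no new panics; cascade stops.

yes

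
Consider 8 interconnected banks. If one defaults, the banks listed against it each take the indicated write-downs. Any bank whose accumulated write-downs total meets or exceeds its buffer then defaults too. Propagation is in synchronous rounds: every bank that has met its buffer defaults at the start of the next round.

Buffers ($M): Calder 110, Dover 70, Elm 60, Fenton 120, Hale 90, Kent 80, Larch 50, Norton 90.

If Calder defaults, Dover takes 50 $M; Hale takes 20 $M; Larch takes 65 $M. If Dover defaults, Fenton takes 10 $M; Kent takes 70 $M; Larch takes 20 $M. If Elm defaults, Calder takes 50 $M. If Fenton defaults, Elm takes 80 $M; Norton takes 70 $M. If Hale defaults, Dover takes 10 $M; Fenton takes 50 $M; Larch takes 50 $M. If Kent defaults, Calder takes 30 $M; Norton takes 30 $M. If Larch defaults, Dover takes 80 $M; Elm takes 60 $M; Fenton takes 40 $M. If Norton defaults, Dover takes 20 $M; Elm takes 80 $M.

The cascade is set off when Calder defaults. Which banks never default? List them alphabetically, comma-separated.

Round 1 — Calder defaults (initial).
  Dover: +50 → 50 < 70
  Hale: +20 → 20 < 90
  Larch: +65 → 65 ≥ 50
Round 2 — Larch defaults.
  Dover: +80 → 130 ≥ 70
  Elm: +60 → 60 ≥ 60
  Fenton: +40 → 40 < 120
Round 3 — Dover, Elm default.
  Fenton: +10 → 50 < 120
  Kent: +70 → 70 < 80
No further defaults.

Fenton, Hale, Kent, Norton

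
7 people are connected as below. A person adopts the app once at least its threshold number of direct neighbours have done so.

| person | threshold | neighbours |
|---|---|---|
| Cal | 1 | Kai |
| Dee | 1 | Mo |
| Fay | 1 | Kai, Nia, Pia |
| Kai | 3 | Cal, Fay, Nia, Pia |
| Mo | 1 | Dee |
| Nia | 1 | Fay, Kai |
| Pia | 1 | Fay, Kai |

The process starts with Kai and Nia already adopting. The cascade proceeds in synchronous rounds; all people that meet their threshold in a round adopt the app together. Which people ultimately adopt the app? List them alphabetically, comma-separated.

Cal, Fay, Kai, Nia, Pia

Round 1 — Kai, Nia adopt the app (initial).
Round 2 — checking thresholds:
  Cal: 1 of 1 neighbours ≥ 1, adopts the app.
  Fay: 2 of 3 neighbours ≥ 1, adopts the app.
  Pia: 1 of 2 neighbours ≥ 1, adopts the app.
Round 3 — no new adoptions; cascade stops.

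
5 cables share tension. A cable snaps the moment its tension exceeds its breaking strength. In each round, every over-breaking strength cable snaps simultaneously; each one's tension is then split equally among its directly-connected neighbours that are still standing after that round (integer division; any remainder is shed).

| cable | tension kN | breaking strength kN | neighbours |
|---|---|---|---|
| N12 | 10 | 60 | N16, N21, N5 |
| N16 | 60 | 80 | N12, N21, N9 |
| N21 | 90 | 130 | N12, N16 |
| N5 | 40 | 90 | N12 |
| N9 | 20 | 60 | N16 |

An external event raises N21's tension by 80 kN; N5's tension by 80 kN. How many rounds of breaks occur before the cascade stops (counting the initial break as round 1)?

Round 1 — N21 at 170 > 130; N5 at 120 > 90. N21, N5 snap.
  N21 sheds 170 kN to N12, N16: 85 each.
    N12: 10+85 = 95 > 60
    N16: 60+85 = 145 > 80
  N5 sheds 120 kN to N12: 120 each.
    N12: 95+120 = 215 > 60
Round 2 — N12, N16 snap.
  N12 sheds 215 kN: no online neighbours, lost.
  N16 sheds 145 kN to N9: 145 each.
    N9: 20+145 = 165 > 60
Round 3 — N9 snaps.
  N9 sheds 165 kN: no online neighbours, lost.
No further breaks.

3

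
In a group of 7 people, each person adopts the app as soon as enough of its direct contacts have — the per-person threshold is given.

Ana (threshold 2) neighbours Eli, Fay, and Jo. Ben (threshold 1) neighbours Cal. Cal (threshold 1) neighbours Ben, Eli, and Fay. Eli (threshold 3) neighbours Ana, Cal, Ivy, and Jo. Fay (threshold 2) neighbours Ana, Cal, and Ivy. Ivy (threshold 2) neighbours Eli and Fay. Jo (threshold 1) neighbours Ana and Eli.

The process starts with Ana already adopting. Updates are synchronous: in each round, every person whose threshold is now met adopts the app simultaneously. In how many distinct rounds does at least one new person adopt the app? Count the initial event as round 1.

2

Round 1 — Ana adopts the app (initial).
Round 2 — checking thresholds:
  Eli: 1 of 4 neighbours < 3, not yet.
  Fay: 1 of 3 neighbours < 2, not yet.
  Jo: 1 of 2 neighbours ≥ 1, adopts the app.
Round 3 — no new adoptions; cascade stops.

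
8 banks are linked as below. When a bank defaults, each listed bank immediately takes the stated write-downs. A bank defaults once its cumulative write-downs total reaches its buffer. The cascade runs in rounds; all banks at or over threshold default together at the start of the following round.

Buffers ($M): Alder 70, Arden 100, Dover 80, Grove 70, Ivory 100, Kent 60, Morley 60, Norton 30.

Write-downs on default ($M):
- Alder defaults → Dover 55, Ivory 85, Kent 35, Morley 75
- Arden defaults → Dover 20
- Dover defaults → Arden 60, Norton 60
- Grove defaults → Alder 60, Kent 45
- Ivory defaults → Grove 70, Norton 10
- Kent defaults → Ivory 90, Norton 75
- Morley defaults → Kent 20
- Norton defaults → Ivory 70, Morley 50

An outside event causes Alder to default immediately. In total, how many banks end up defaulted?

Round 1 — Alder defaults (initial).
  Dover: +55 → 55 < 80
  Ivory: +85 → 85 < 100
  Kent: +35 → 35 < 60
  Morley: +75 → 75 ≥ 60
Round 2 — Morley defaults.
  Kent: +20 → 55 < 60
No further defaults.

2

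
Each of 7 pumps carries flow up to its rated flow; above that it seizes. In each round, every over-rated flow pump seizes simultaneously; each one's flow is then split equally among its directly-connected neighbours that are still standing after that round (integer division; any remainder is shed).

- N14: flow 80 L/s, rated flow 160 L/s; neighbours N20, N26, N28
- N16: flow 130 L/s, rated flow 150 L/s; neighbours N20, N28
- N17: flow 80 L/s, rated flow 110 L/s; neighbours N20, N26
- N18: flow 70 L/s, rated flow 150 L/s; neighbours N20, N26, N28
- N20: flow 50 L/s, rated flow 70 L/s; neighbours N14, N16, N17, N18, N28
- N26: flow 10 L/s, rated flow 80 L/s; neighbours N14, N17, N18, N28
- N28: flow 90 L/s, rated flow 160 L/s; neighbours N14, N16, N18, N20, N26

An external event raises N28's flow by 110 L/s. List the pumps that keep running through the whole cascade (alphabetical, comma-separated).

Round 1 — N28 at 200 > 160. N28 seizes.
  N28 sheds 200 L/s to N14, N16, N18, N20, N26: 40 each.
    N14: 80+40 = 120 ≤ 160
    N16: 130+40 = 170 > 150
    N18: 70+40 = 110 ≤ 150
    N20: 50+40 = 90 > 70
    N26: 10+40 = 50 ≤ 80
Round 2 — N16, N20 seize.
  N16 sheds 170 L/s: no online neighbours, lost.
  N20 sheds 90 L/s to N14, N17, N18: 30 each.
    N14: 120+30 = 150 ≤ 160
    N17: 80+30 = 110 ≤ 110
    N18: 110+30 = 140 ≤ 150
No further seizures.

N14, N17, N18, N26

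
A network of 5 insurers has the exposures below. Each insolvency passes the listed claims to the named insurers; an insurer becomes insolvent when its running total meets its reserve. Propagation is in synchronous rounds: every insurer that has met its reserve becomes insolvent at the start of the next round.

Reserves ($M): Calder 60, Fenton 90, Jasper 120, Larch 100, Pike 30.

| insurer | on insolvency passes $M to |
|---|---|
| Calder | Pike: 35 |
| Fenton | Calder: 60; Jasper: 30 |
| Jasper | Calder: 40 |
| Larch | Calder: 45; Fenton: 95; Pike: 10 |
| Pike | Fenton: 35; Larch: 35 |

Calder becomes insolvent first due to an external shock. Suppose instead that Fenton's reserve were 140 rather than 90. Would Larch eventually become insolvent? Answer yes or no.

no

With Fenton's reserve at 140:
Round 1 — Calder becomes insolvent (initial).
  Pike: +35 → 35 ≥ 30
Round 2 — Pike becomes insolvent.
  Fenton: +35 → 35 < 140
  Larch: +35 → 35 < 100
No further insolvencies.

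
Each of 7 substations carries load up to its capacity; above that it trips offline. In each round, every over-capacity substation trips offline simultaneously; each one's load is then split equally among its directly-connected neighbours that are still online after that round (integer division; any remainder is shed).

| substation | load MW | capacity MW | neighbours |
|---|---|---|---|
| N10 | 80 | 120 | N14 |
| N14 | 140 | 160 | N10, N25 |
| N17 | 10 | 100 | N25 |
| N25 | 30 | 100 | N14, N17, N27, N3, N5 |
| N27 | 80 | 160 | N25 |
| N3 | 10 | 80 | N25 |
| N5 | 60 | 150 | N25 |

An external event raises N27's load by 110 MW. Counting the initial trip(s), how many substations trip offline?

4

Round 1 — N27 at 190 > 160. N27 trips offline.
  N27 sheds 190 MW to N25: 190 each.
    N25: 30+190 = 220 > 100
Round 2 — N25 trips offline.
  N25 sheds 220 MW to N14, N17, N3, N5: 55 each.
    N14: 140+55 = 195 > 160
    N17: 10+55 = 65 ≤ 100
    N3: 10+55 = 65 ≤ 80
    N5: 60+55 = 115 ≤ 150
Round 3 — N14 trips offline.
  N14 sheds 195 MW to N10: 195 each.
    N10: 80+195 = 275 > 120
Round 4 — N10 trips offline.
  N10 sheds 275 MW: no online neighbours, lost.
No further trips.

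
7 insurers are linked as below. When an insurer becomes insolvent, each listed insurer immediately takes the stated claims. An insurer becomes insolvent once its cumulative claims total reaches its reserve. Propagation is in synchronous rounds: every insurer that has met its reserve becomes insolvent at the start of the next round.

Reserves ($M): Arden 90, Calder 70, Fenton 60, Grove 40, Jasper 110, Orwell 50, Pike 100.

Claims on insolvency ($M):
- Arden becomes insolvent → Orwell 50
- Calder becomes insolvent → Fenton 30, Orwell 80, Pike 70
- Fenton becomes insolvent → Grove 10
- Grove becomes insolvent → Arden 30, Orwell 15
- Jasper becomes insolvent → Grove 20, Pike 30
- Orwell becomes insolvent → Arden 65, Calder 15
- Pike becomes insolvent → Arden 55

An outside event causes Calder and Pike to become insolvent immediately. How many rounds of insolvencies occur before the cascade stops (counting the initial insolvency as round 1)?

3

Round 1 — Calder, Pike become insolvent (initial).
  Arden: +55 → 55 < 90
  Fenton: +30 → 30 < 60
  Orwell: +80 → 80 ≥ 50
Round 2 — Orwell becomes insolvent.
  Arden: +65 → 120 ≥ 90
Round 3 — Arden becomes insolvent.
No further insolvencies.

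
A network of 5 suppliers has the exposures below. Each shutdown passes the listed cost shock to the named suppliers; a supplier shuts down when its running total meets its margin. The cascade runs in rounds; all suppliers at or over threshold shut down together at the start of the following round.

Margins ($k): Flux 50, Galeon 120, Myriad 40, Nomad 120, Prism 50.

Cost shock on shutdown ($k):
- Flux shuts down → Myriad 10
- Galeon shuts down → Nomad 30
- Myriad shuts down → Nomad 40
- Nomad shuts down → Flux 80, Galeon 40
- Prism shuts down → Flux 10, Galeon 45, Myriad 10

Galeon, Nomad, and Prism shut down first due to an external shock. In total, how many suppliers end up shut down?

Round 1 — Galeon, Nomad, Prism shut down (initial).
  Flux: +80+10 → 90 ≥ 50
  Myriad: +10 → 10 < 40
Round 2 — Flux shuts down.
  Myriad: +10 → 20 < 40
No further shutdowns.

4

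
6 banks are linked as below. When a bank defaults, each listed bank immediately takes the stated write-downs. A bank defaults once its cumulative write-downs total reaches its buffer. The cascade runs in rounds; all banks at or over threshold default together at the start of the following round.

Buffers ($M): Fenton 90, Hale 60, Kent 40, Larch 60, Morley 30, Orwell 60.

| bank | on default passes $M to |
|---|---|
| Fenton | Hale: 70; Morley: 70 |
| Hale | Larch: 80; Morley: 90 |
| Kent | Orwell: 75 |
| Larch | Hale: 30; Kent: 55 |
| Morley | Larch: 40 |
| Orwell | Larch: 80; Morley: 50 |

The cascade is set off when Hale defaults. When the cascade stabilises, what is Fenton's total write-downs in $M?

Round 1 — Hale defaults (initial).
  Larch: +80 → 80 ≥ 60
  Morley: +90 → 90 ≥ 30
Round 2 — Larch, Morley default.
  Kent: +55 → 55 ≥ 40
Round 3 — Kent defaults.
  Orwell: +75 → 75 ≥ 60
Round 4 — Orwell defaults.
No further defaults.

0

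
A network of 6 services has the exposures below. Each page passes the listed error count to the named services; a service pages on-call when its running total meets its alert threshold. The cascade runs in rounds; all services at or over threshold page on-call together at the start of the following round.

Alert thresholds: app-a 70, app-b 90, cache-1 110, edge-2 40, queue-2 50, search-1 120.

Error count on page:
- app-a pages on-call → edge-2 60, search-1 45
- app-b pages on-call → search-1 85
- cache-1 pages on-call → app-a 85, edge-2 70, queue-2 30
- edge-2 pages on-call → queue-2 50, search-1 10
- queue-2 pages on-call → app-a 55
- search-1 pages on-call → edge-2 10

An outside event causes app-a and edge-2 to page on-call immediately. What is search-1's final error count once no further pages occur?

Round 1 — app-a, edge-2 page on-call (initial).
  queue-2: +50 → 50 ≥ 50
  search-1: +45+10 → 55 < 120
Round 2 — queue-2 pages on-call.
No further pages.

55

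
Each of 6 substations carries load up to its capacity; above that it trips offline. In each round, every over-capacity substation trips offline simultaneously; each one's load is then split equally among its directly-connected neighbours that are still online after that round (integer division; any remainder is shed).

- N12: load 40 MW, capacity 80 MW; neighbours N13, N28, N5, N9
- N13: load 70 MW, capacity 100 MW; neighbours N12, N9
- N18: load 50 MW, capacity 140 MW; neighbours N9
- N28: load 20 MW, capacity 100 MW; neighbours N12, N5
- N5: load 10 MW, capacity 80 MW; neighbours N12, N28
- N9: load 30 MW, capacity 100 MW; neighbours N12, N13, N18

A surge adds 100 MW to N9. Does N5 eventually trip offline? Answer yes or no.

Round 1 — N9 at 130 > 100. N9 trips offline.
  N9 sheds 130 MW to N12, N13, N18: 43 each (1 lost).
    N12: 40+43 = 83 > 80
    N13: 70+43 = 113 > 100
    N18: 50+43 = 93 ≤ 140
Round 2 — N12, N13 trip offline.
  N12 sheds 83 MW to N28, N5: 41 each (1 lost).
    N28: 20+41 = 61 ≤ 100
    N5: 10+41 = 51 ≤ 80
  N13 sheds 113 MW: no online neighbours, lost.
No further trips.

no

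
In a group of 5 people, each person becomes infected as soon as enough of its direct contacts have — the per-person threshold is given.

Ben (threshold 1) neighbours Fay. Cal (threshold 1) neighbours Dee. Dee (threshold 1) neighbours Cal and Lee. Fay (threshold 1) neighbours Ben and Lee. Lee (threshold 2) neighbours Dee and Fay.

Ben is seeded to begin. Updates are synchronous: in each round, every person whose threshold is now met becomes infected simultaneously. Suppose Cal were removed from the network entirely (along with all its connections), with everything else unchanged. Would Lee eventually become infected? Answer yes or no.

no

With Cal removed:
Round 1 — Ben becomes infected (initial).
Round 2 — checking thresholds:
  Fay: 1 of 2 neighbours ≥ 1, becomes infected.
Round 3 — no new infections; cascade stops.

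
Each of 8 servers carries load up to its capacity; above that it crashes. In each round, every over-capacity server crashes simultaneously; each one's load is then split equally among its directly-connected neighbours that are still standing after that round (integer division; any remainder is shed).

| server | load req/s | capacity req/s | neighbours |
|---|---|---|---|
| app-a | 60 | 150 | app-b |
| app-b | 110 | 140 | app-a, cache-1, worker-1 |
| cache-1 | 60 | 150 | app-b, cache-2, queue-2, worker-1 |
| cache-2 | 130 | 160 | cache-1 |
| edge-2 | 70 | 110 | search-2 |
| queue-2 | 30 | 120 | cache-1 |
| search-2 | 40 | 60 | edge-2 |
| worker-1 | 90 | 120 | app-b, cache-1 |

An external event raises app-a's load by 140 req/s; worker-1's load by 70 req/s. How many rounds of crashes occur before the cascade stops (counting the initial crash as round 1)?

4

Round 1 — app-a at 200 > 150; worker-1 at 160 > 120. app-a, worker-1 crash.
  app-a sheds 200 req/s to app-b: 200 each.
    app-b: 110+200 = 310 > 140
  worker-1 sheds 160 req/s to app-b, cache-1: 80 each.
    app-b: 310+80 = 390 > 140
    cache-1: 60+80 = 140 ≤ 150
Round 2 — app-b crashes.
  app-b sheds 390 req/s to cache-1: 390 each.
    cache-1: 140+390 = 530 > 150
Round 3 — cache-1 crashes.
  cache-1 sheds 530 req/s to cache-2, queue-2: 265 each.
    cache-2: 130+265 = 395 > 160
    queue-2: 30+265 = 295 > 120
Round 4 — cache-2, queue-2 crash.
  cache-2 sheds 395 req/s: no online neighbours, lost.
  queue-2 sheds 295 req/s: no online neighbours, lost.
No further crashes.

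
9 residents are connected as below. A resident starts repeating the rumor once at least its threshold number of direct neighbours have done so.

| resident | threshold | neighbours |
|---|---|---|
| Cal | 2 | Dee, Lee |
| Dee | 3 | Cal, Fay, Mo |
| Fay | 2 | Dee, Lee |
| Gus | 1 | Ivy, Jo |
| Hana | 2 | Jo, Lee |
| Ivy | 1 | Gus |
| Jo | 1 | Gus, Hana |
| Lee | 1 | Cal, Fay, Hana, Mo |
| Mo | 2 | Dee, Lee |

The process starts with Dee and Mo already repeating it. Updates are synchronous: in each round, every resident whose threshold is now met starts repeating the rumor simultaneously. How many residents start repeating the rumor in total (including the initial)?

Round 1 — Dee, Mo start repeating the rumor (initial).
Round 2 — checking thresholds:
  Cal: 1 of 2 neighbours < 2, below threshold.
  Fay: 1 of 2 neighbours < 2, below threshold.
  Lee: 1 of 4 neighbours ≥ 1, starts repeating the rumor.
Round 3 — checking thresholds:
  Cal: 2 of 2 neighbours ≥ 2, starts repeating the rumor.
  Fay: 2 of 2 neighbours ≥ 2, starts repeating the rumor.
  Hana: 1 of 2 neighbours < 2, below threshold.
Round 4 — no new spreads; cascade stops.

5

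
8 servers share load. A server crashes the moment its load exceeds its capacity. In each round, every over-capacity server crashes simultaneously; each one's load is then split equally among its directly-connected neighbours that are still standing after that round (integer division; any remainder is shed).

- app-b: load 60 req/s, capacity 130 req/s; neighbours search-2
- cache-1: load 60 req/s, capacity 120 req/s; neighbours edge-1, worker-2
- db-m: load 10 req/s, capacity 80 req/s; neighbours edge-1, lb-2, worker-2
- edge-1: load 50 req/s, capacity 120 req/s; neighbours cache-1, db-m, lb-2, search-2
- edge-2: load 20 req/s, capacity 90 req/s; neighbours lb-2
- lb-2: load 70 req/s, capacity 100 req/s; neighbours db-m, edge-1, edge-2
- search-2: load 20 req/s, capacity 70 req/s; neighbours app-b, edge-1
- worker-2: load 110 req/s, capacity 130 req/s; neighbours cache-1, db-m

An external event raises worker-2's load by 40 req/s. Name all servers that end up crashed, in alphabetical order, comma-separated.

Round 1 — worker-2 at 150 > 130. worker-2 crashes.
  worker-2 sheds 150 req/s to cache-1, db-m: 75 each.
    cache-1: 60+75 = 135 > 120
    db-m: 10+75 = 85 > 80
Round 2 — cache-1, db-m crash.
  cache-1 sheds 135 req/s to edge-1: 135 each.
    edge-1: 50+135 = 185 > 120
  db-m sheds 85 req/s to edge-1, lb-2: 42 each (1 lost).
    edge-1: 185+42 = 227 > 120
    lb-2: 70+42 = 112 > 100
Round 3 — edge-1, lb-2 crash.
  edge-1 sheds 227 req/s to search-2: 227 each.
    search-2: 20+227 = 247 > 70
  lb-2 sheds 112 req/s to edge-2: 112 each.
    edge-2: 20+112 = 132 > 90
Round 4 — edge-2, search-2 crash.
  edge-2 sheds 132 req/s: no online neighbours, lost.
  search-2 sheds 247 req/s to app-b: 247 each.
    app-b: 60+247 = 307 > 130
Round 5 — app-b crashes.
  app-b sheds 307 req/s: no online neighbours, lost.
No further crashes.

app-b, cache-1, db-m, edge-1, edge-2, lb-2, search-2, worker-2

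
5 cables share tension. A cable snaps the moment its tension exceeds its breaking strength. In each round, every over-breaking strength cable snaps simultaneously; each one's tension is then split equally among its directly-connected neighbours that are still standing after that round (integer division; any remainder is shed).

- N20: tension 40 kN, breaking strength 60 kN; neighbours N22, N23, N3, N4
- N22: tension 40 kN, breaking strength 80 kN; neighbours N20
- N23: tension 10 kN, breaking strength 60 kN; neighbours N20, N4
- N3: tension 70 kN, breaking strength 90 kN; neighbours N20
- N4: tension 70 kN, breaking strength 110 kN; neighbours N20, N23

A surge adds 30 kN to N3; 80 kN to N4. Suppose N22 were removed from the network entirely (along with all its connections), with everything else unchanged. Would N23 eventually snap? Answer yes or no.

With N22 removed:
Round 1 — N3 at 100 > 90; N4 at 150 > 110. N3, N4 snap.
  N3 sheds 100 kN to N20: 100 each.
    N20: 40+100 = 140 > 60
  N4 sheds 150 kN to N20, N23: 75 each.
    N20: 140+75 = 215 > 60
    N23: 10+75 = 85 > 60
Round 2 — N20, N23 snap.
  N20 sheds 215 kN: no online neighbours, lost.
  N23 sheds 85 kN: no online neighbours, lost.
No further breaks.

yes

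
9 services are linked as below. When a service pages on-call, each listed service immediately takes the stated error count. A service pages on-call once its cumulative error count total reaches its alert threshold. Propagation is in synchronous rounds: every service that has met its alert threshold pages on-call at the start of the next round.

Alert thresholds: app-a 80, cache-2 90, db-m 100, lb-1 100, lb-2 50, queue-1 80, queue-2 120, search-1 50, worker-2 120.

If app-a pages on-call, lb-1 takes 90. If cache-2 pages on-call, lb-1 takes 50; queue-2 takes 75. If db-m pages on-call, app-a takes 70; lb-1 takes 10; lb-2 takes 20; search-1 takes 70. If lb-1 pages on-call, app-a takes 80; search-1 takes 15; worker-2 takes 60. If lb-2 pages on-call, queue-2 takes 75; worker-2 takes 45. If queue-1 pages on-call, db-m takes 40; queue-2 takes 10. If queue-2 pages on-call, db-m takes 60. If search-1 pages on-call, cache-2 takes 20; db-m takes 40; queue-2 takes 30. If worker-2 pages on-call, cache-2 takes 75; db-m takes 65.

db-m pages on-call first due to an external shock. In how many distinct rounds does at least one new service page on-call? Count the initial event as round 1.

Round 1 — db-m pages on-call (initial).
  app-a: +70 → 70 < 80
  lb-1: +10 → 10 < 100
  lb-2: +20 → 20 < 50
  search-1: +70 → 70 ≥ 50
Round 2 — search-1 pages on-call.
  cache-2: +20 → 20 < 90
  queue-2: +30 → 30 < 120
No further pages.

2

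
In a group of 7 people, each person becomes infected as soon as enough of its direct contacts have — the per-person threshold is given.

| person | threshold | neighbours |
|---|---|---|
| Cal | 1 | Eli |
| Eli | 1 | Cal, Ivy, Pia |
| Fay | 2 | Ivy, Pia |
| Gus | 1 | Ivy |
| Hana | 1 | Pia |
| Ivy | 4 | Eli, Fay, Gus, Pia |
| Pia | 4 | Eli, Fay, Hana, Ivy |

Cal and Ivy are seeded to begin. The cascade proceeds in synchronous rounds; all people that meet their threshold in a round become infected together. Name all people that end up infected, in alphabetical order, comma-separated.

Round 1 — Cal, Ivy become infected (initial).
Round 2 — checking thresholds:
  Eli: 2 of 3 neighbours ≥ 1, becomes infected.
  Fay: 1 of 2 neighbours < 2, below threshold.
  Gus: 1 of 1 neighbours ≥ 1, becomes infected.
  Pia: 1 of 4 neighbours < 4, below threshold.
Round 3 — no new infections; cascade stops.

Cal, Eli, Gus, Ivy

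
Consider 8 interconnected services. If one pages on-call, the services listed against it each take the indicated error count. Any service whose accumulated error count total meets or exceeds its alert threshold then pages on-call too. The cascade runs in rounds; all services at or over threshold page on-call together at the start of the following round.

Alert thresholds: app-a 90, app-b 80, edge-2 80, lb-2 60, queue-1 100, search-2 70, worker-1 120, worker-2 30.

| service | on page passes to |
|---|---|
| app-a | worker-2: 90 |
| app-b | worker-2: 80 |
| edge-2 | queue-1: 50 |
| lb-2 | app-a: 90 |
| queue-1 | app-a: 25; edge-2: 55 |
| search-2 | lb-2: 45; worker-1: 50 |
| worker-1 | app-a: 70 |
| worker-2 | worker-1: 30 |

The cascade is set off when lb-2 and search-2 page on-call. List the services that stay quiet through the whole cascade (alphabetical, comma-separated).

Round 1 — lb-2, search-2 page on-call (initial).
  app-a: +90 → 90 ≥ 90
  worker-1: +50 → 50 < 120
Round 2 — app-a pages on-call.
  worker-2: +90 → 90 ≥ 30
Round 3 — worker-2 pages on-call.
  worker-1: +30 → 80 < 120
No further pages.

app-b, edge-2, queue-1, worker-1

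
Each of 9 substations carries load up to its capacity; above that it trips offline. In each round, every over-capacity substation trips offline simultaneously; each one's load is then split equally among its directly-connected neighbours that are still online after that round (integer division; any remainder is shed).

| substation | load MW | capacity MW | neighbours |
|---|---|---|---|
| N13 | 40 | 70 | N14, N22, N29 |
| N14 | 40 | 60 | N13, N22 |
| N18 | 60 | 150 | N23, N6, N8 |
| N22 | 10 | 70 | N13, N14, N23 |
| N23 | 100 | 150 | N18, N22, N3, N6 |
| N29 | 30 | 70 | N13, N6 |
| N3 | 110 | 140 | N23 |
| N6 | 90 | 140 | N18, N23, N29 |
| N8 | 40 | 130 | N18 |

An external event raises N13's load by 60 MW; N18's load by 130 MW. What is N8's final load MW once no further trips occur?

103

Round 1 — N13 at 100 > 70; N18 at 190 > 150. N13, N18 trip offline.
  N13 sheds 100 MW to N14, N22, N29: 33 each (1 lost).
    N14: 40+33 = 73 > 60
    N22: 10+33 = 43 ≤ 70
    N29: 30+33 = 63 ≤ 70
  N18 sheds 190 MW to N23, N6, N8: 63 each (1 lost).
    N23: 100+63 = 163 > 150
    N6: 90+63 = 153 > 140
    N8: 40+63 = 103 ≤ 130
Round 2 — N14, N23, N6 trip offline.
  N14 sheds 73 MW to N22: 73 each.
    N22: 43+73 = 116 > 70
  N23 sheds 163 MW to N22, N3: 81 each (1 lost).
    N22: 116+81 = 197 > 70
    N3: 110+81 = 191 > 140
  N6 sheds 153 MW to N29: 153 each.
    N29: 63+153 = 216 > 70
Round 3 — N22, N29, N3 trip offline.
  N22 sheds 197 MW: no online neighbours, lost.
  N29 sheds 216 MW: no online neighbours, lost.
  N3 sheds 191 MW: no online neighbours, lost.
No further trips.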